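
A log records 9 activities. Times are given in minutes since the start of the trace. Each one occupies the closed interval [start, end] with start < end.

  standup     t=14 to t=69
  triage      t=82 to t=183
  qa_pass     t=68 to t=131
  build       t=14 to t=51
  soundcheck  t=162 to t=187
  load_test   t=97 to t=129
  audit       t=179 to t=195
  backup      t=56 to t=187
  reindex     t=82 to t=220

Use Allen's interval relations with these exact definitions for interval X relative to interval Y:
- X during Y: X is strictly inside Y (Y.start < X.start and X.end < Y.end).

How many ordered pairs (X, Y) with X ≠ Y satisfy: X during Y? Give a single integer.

8

Checking all 72 ordered pairs for relation 'during'; matching pairs in alphabetical order:
(audit, reindex): audit during reindex ✓
(load_test, backup): load_test during backup ✓
(load_test, qa_pass): load_test during qa_pass ✓
(load_test, reindex): load_test during reindex ✓
(load_test, triage): load_test during triage ✓
(qa_pass, backup): qa_pass during backup ✓
(soundcheck, reindex): soundcheck during reindex ✓
(triage, backup): triage during backup ✓
Count: 8.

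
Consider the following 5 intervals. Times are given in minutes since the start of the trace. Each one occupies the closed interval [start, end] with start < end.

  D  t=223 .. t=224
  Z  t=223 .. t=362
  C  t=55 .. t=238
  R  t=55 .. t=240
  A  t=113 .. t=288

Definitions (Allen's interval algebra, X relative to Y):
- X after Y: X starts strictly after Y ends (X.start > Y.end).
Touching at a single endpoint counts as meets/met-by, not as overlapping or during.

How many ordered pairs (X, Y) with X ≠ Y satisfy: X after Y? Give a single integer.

Checking all 20 ordered pairs for relation 'after'; matching pairs in alphabetical order:
No pair satisfies it.
Count: 0.

0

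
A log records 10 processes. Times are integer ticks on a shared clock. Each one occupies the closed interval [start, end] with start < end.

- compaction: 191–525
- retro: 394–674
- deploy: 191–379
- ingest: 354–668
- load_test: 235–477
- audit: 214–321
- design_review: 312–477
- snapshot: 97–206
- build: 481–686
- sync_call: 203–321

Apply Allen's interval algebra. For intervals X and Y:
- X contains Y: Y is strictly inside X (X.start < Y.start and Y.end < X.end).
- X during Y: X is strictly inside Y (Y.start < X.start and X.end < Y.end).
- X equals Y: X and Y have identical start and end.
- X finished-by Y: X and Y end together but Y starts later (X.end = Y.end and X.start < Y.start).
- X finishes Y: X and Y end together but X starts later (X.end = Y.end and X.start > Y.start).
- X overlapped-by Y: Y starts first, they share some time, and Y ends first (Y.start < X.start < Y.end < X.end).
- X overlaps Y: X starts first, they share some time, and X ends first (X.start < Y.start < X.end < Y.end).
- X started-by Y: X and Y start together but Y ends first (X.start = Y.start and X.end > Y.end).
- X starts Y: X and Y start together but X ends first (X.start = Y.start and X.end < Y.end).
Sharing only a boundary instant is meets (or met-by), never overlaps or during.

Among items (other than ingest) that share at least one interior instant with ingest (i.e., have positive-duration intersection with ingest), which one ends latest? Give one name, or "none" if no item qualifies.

build

Target ingest = [354, 668].
audit [214, 321] → before → excluded.
build [481, 686] → overlapped-by → candidate.
compaction [191, 525] → overlaps → candidate.
deploy [191, 379] → overlaps → candidate.
design_review [312, 477] → overlaps → candidate.
load_test [235, 477] → overlaps → candidate.
retro [394, 674] → overlapped-by → candidate.
snapshot [97, 206] → before → excluded.
sync_call [203, 321] → before → excluded.
Among candidates, latest end is 686 → build.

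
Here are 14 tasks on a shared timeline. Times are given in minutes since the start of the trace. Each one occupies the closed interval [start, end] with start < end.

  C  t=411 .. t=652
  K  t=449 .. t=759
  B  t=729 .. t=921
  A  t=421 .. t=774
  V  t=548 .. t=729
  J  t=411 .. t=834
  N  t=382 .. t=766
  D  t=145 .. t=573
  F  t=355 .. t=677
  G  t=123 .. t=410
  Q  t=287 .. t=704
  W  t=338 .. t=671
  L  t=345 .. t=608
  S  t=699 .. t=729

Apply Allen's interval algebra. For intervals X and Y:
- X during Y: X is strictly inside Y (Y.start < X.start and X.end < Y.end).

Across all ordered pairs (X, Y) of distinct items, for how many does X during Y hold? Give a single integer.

20

Checking all 182 ordered pairs for relation 'during'; matching pairs in alphabetical order:
(A, J): A during J ✓
(C, F): C during F ✓
(C, N): C during N ✓
(C, Q): C during Q ✓
(C, W): C during W ✓
(F, Q): F during Q ✓
(K, A): K during A ✓
(K, J): K during J ✓
(K, N): K during N ✓
(L, Q): L during Q ✓
(L, W): L during W ✓
(S, A): S during A ✓
(S, J): S during J ✓
(S, K): S during K ✓
(S, N): S during N ✓
(V, A): V during A ✓
(V, J): V during J ✓
(V, K): V during K ✓
(V, N): V during N ✓
(W, Q): W during Q ✓
Count: 20.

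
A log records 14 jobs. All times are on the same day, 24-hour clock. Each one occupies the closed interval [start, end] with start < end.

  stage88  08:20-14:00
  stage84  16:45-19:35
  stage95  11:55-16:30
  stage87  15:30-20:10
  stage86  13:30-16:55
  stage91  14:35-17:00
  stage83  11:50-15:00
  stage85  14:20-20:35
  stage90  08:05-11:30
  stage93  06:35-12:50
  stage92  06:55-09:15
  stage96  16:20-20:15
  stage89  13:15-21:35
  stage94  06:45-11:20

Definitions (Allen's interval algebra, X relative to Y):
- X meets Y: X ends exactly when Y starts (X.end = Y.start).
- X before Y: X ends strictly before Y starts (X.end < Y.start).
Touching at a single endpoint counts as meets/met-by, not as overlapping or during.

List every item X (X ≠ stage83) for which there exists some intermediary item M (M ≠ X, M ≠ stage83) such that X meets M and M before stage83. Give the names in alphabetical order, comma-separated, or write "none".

none

Target stage83 = [11:50, 15:00].
Intermediaries M with M before stage83: stage90, stage92, stage94.
Via stage90 — items with X meets stage90: none.
Via stage92 — items with X meets stage92: none.
Via stage94 — items with X meets stage94: none.
Union: none.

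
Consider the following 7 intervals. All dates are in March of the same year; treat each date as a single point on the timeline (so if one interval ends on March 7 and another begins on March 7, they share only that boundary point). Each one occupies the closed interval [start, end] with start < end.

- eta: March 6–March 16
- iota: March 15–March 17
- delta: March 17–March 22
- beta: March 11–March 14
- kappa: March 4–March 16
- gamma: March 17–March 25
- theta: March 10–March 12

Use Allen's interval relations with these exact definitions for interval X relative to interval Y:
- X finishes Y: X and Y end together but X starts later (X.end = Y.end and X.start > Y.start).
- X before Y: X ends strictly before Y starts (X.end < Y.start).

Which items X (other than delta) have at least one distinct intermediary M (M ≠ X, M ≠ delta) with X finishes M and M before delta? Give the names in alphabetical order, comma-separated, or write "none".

Target delta = [March 17, March 22].
Intermediaries M with M before delta: beta, eta, kappa, theta.
Via beta — items with X finishes beta: none.
Via eta — items with X finishes eta: none.
Via kappa — items with X finishes kappa: eta.
Via theta — items with X finishes theta: none.
Union: eta.

eta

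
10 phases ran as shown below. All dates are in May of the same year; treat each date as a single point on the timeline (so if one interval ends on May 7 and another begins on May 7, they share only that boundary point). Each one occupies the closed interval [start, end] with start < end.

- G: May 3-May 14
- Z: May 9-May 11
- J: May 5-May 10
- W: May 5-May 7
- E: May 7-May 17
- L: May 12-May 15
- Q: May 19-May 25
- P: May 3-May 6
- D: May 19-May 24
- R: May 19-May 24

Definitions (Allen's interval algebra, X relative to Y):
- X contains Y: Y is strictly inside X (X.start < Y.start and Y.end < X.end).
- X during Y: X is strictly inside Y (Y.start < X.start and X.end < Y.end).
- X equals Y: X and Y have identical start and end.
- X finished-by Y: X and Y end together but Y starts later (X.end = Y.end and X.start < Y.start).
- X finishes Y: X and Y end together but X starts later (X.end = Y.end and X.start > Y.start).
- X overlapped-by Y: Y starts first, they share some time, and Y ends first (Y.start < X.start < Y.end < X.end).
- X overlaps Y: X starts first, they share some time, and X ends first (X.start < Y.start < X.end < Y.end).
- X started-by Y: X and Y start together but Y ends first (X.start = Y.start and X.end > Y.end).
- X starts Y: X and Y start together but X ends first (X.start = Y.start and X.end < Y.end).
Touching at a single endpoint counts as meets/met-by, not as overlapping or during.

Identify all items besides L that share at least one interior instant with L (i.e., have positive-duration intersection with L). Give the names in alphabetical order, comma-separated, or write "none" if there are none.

E, G

Target L = [May 12, May 15].
D [May 19, May 24] → after → no.
E [May 7, May 17] → contains → yes.
G [May 3, May 14] → overlaps → yes.
J [May 5, May 10] → before → no.
P [May 3, May 6] → before → no.
Q [May 19, May 25] → after → no.
R [May 19, May 24] → after → no.
W [May 5, May 7] → before → no.
Z [May 9, May 11] → before → no.
Result: E, G.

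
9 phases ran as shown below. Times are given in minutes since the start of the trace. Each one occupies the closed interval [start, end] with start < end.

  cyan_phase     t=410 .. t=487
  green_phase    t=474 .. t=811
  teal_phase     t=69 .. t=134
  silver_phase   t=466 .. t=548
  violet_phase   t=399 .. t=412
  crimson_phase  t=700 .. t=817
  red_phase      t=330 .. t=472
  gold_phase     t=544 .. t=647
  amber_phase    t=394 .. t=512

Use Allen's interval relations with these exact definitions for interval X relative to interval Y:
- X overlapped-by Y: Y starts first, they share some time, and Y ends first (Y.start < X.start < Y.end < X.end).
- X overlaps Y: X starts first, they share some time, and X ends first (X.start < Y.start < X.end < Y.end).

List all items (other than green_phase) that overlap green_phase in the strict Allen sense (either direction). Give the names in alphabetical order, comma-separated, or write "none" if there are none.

amber_phase, crimson_phase, cyan_phase, silver_phase

Target green_phase = [t=474, t=811].
amber_phase [t=394, t=512] → overlaps → yes.
crimson_phase [t=700, t=817] → overlapped-by → yes.
cyan_phase [t=410, t=487] → overlaps → yes.
gold_phase [t=544, t=647] → during → no.
red_phase [t=330, t=472] → before → no.
silver_phase [t=466, t=548] → overlaps → yes.
teal_phase [t=69, t=134] → before → no.
violet_phase [t=399, t=412] → before → no.
Result: amber_phase, crimson_phase, cyan_phase, silver_phase.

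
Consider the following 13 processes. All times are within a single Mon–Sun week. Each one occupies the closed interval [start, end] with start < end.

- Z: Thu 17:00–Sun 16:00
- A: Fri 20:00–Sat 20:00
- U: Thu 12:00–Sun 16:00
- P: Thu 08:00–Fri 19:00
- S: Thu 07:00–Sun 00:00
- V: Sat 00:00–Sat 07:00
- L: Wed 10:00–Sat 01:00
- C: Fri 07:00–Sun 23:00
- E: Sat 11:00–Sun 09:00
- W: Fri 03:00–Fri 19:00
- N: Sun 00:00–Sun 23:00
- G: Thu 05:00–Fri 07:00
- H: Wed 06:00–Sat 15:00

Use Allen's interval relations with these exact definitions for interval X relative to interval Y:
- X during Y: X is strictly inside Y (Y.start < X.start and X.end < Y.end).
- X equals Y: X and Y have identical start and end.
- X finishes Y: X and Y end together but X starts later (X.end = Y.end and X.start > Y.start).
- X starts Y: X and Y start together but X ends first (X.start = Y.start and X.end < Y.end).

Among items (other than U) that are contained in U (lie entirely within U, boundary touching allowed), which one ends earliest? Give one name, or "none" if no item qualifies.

Target U = [Thu 12:00, Sun 16:00].
A [Fri 20:00, Sat 20:00] → during → candidate.
C [Fri 07:00, Sun 23:00] → overlapped-by → excluded.
E [Sat 11:00, Sun 09:00] → during → candidate.
G [Thu 05:00, Fri 07:00] → overlaps → excluded.
H [Wed 06:00, Sat 15:00] → overlaps → excluded.
L [Wed 10:00, Sat 01:00] → overlaps → excluded.
N [Sun 00:00, Sun 23:00] → overlapped-by → excluded.
P [Thu 08:00, Fri 19:00] → overlaps → excluded.
S [Thu 07:00, Sun 00:00] → overlaps → excluded.
V [Sat 00:00, Sat 07:00] → during → candidate.
W [Fri 03:00, Fri 19:00] → during → candidate.
Z [Thu 17:00, Sun 16:00] → finishes → candidate.
Among candidates, earliest end is Fri 19:00 → W.

W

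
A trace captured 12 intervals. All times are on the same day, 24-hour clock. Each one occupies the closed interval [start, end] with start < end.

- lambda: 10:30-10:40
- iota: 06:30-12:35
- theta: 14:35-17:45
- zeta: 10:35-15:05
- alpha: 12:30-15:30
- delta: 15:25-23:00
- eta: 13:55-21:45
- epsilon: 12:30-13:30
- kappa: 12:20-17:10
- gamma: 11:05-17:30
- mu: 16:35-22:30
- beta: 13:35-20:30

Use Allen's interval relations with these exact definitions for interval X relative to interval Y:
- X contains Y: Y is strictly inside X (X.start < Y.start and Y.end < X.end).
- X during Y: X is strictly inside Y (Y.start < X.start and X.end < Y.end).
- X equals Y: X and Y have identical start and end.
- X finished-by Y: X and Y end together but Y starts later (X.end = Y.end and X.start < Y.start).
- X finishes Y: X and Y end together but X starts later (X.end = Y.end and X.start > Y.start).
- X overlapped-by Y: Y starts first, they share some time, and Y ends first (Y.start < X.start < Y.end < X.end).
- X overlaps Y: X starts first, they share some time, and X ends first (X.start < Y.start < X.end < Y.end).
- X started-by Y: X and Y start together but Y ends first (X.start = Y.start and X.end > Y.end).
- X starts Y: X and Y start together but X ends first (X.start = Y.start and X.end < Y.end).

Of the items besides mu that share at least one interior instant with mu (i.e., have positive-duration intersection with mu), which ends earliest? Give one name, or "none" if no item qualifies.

kappa

Target mu = [16:35, 22:30].
alpha [12:30, 15:30] → before → excluded.
beta [13:35, 20:30] → overlaps → candidate.
delta [15:25, 23:00] → contains → candidate.
epsilon [12:30, 13:30] → before → excluded.
eta [13:55, 21:45] → overlaps → candidate.
gamma [11:05, 17:30] → overlaps → candidate.
iota [06:30, 12:35] → before → excluded.
kappa [12:20, 17:10] → overlaps → candidate.
lambda [10:30, 10:40] → before → excluded.
theta [14:35, 17:45] → overlaps → candidate.
zeta [10:35, 15:05] → before → excluded.
Among candidates, earliest end is 17:10 → kappa.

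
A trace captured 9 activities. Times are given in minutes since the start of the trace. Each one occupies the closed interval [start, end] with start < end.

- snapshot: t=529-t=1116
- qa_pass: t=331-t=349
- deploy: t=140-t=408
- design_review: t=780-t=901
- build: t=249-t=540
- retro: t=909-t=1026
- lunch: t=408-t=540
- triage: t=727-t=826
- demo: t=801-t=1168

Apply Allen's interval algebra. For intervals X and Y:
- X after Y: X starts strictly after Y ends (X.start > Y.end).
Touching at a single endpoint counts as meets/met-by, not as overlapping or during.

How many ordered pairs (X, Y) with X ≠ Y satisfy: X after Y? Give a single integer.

21

Checking all 72 ordered pairs for relation 'after'; matching pairs in alphabetical order:
(demo, build): demo after build ✓
(demo, deploy): demo after deploy ✓
(demo, lunch): demo after lunch ✓
(demo, qa_pass): demo after qa_pass ✓
(design_review, build): design_review after build ✓
(design_review, deploy): design_review after deploy ✓
(design_review, lunch): design_review after lunch ✓
(design_review, qa_pass): design_review after qa_pass ✓
(lunch, qa_pass): lunch after qa_pass ✓
(retro, build): retro after build ✓
(retro, deploy): retro after deploy ✓
(retro, design_review): retro after design_review ✓
(retro, lunch): retro after lunch ✓
(retro, qa_pass): retro after qa_pass ✓
(retro, triage): retro after triage ✓
(snapshot, deploy): snapshot after deploy ✓
(snapshot, qa_pass): snapshot after qa_pass ✓
(triage, build): triage after build ✓
(triage, deploy): triage after deploy ✓
(triage, lunch): triage after lunch ✓
(triage, qa_pass): triage after qa_pass ✓
Count: 21.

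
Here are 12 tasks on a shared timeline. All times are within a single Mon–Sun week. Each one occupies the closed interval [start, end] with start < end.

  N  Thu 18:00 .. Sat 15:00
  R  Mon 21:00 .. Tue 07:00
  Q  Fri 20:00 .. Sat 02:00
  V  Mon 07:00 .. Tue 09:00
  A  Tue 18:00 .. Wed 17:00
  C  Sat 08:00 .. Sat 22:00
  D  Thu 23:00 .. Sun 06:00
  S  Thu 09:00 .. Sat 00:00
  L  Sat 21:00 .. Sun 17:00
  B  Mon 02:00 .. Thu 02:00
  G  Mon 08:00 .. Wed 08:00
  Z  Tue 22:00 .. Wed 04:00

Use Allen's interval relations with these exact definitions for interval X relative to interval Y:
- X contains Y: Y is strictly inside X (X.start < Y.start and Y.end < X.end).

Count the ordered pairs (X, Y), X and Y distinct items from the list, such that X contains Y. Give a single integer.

12

Checking all 132 ordered pairs for relation 'contains'; matching pairs in alphabetical order:
(A, Z): A contains Z ✓
(B, A): B contains A ✓
(B, G): B contains G ✓
(B, R): B contains R ✓
(B, V): B contains V ✓
(B, Z): B contains Z ✓
(D, C): D contains C ✓
(D, Q): D contains Q ✓
(G, R): G contains R ✓
(G, Z): G contains Z ✓
(N, Q): N contains Q ✓
(V, R): V contains R ✓
Count: 12.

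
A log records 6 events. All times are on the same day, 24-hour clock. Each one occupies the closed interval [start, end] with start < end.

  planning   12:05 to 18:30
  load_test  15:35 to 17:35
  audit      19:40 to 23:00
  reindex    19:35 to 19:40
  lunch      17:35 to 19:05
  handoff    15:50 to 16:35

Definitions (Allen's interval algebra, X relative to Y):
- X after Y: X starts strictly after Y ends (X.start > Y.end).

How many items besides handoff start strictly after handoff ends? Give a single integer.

3

Target handoff = [15:50, 16:35].
audit [19:40, 23:00] → after → counts.
load_test [15:35, 17:35] → contains → no.
lunch [17:35, 19:05] → after → counts.
planning [12:05, 18:30] → contains → no.
reindex [19:35, 19:40] → after → counts.
Total: 3.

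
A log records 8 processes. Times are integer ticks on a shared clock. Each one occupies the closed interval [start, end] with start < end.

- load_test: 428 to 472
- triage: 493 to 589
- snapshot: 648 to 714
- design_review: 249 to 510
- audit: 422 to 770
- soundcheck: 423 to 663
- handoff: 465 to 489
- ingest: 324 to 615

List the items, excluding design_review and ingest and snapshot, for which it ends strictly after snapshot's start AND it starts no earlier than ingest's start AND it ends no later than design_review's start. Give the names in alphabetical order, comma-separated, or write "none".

Conditions: its end is strictly after snapshot's start (X.end > 648) AND its start is no earlier than ingest's start (X.start >= 324) AND its end is no later than design_review's start (X.end <= 249).
audit: end 770 > 648? ✓; start 422 >= 324? ✓; end 770 <= 249? ✗ → no.
handoff: end 489 > 648? ✗; start 465 >= 324? ✓; end 489 <= 249? ✗ → no.
load_test: end 472 > 648? ✗; start 428 >= 324? ✓; end 472 <= 249? ✗ → no.
soundcheck: end 663 > 648? ✓; start 423 >= 324? ✓; end 663 <= 249? ✗ → no.
triage: end 589 > 648? ✗; start 493 >= 324? ✓; end 589 <= 249? ✗ → no.
Result: none.

none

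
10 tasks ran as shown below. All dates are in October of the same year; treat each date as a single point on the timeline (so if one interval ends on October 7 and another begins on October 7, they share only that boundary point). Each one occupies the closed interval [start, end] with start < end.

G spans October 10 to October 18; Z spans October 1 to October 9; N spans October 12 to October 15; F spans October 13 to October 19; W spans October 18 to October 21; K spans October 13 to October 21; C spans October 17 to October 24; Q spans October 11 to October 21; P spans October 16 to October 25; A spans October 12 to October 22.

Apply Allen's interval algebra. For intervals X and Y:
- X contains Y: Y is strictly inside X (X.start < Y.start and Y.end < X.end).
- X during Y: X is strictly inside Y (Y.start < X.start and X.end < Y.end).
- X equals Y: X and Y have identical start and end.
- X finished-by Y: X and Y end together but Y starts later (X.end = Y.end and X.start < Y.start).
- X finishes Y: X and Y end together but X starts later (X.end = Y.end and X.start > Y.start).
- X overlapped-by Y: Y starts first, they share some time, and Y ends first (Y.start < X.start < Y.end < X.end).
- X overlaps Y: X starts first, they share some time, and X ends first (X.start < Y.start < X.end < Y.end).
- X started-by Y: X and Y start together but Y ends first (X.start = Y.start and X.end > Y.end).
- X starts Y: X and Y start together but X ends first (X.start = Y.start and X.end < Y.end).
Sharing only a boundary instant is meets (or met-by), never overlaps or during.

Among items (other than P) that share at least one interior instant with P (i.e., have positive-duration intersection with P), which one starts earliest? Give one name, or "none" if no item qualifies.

Target P = [October 16, October 25].
A [October 12, October 22] → overlaps → candidate.
C [October 17, October 24] → during → candidate.
F [October 13, October 19] → overlaps → candidate.
G [October 10, October 18] → overlaps → candidate.
K [October 13, October 21] → overlaps → candidate.
N [October 12, October 15] → before → excluded.
Q [October 11, October 21] → overlaps → candidate.
W [October 18, October 21] → during → candidate.
Z [October 1, October 9] → before → excluded.
Among candidates, earliest start is October 10 → G.

G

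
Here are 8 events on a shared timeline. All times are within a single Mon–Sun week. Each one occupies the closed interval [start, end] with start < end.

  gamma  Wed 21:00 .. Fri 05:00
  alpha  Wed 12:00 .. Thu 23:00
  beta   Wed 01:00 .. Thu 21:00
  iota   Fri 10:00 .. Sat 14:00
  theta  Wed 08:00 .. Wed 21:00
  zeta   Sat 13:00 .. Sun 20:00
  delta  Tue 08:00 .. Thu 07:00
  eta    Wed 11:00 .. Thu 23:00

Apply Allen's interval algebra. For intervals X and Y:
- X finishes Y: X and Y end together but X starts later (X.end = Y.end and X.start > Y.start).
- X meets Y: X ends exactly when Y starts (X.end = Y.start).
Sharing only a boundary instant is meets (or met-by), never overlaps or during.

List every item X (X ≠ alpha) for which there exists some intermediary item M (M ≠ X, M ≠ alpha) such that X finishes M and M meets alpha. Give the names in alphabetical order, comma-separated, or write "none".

Target alpha = [Wed 12:00, Thu 23:00].
Intermediaries M with M meets alpha: none.
Union: none.

none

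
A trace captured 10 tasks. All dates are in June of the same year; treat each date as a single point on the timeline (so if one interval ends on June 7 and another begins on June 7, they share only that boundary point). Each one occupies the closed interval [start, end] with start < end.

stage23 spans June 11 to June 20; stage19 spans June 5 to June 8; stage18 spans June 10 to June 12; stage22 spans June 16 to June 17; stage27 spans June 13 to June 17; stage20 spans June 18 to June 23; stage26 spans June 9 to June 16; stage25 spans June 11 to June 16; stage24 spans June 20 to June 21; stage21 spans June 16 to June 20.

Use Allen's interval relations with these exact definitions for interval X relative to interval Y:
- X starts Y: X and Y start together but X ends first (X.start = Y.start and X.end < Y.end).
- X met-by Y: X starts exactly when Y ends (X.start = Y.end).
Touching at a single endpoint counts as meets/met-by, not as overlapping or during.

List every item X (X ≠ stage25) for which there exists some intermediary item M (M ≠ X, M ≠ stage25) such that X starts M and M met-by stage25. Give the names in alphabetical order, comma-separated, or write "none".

stage22

Target stage25 = [June 11, June 16].
Intermediaries M with M met-by stage25: stage21, stage22.
Via stage21 — items with X starts stage21: stage22.
Via stage22 — items with X starts stage22: none.
Union: stage22.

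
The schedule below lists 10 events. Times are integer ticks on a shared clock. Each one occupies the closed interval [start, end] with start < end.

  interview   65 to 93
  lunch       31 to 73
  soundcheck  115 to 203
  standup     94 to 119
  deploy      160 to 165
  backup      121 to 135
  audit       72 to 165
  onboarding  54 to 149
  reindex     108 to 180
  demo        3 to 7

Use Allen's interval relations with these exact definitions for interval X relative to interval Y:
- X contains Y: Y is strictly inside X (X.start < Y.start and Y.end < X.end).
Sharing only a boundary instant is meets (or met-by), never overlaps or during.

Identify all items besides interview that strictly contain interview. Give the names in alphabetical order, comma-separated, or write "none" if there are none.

Target interview = [65, 93].
audit [72, 165] → overlapped-by → no.
backup [121, 135] → after → no.
demo [3, 7] → before → no.
deploy [160, 165] → after → no.
lunch [31, 73] → overlaps → no.
onboarding [54, 149] → contains → yes.
reindex [108, 180] → after → no.
soundcheck [115, 203] → after → no.
standup [94, 119] → after → no.
Result: onboarding.

onboarding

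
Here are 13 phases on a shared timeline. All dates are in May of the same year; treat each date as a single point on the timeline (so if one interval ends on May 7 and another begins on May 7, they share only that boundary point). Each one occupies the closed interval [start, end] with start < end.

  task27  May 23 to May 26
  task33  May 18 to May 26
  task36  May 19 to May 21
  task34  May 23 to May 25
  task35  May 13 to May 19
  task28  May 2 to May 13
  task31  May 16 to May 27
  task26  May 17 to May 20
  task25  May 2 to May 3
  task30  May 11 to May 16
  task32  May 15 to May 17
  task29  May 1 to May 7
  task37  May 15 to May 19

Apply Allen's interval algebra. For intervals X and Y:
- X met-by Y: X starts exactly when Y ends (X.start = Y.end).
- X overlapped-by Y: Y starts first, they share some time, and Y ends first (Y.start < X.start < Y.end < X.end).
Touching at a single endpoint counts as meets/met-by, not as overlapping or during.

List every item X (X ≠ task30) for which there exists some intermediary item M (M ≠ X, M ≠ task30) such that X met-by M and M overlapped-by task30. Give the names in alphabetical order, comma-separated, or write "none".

Target task30 = [May 11, May 16].
Intermediaries M with M overlapped-by task30: task32, task35, task37.
Via task32 — items with X met-by task32: task26.
Via task35 — items with X met-by task35: task36.
Via task37 — items with X met-by task37: task36.
Union: task26, task36.

task26, task36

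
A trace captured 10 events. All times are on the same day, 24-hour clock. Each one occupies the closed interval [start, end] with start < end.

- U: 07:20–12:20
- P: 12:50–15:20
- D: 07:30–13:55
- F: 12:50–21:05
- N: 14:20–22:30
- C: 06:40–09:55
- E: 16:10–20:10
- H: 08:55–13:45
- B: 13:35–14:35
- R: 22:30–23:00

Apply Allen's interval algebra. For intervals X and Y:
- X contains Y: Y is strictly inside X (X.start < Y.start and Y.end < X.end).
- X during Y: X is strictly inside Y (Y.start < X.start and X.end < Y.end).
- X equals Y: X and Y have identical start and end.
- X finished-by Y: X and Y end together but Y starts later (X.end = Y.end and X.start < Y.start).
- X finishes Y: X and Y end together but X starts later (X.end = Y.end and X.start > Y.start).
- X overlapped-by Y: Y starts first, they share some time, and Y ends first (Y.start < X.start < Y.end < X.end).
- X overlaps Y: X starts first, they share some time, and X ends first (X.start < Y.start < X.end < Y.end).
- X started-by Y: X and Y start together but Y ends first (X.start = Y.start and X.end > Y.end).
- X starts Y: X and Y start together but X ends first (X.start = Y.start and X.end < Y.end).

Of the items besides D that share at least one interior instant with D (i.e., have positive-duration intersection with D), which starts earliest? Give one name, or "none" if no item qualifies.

Target D = [07:30, 13:55].
B [13:35, 14:35] → overlapped-by → candidate.
C [06:40, 09:55] → overlaps → candidate.
E [16:10, 20:10] → after → excluded.
F [12:50, 21:05] → overlapped-by → candidate.
H [08:55, 13:45] → during → candidate.
N [14:20, 22:30] → after → excluded.
P [12:50, 15:20] → overlapped-by → candidate.
R [22:30, 23:00] → after → excluded.
U [07:20, 12:20] → overlaps → candidate.
Among candidates, earliest start is 06:40 → C.

C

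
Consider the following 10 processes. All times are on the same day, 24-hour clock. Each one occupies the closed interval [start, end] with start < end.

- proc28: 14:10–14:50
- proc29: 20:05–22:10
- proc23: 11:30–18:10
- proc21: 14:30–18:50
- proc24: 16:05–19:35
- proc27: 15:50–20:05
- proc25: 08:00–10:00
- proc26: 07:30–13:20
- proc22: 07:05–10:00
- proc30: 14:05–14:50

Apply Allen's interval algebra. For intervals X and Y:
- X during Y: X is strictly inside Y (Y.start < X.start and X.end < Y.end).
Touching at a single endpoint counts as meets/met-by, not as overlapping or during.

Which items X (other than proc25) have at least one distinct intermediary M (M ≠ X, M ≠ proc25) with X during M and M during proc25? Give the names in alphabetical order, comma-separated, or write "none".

none

Target proc25 = [08:00, 10:00].
Intermediaries M with M during proc25: none.
Union: none.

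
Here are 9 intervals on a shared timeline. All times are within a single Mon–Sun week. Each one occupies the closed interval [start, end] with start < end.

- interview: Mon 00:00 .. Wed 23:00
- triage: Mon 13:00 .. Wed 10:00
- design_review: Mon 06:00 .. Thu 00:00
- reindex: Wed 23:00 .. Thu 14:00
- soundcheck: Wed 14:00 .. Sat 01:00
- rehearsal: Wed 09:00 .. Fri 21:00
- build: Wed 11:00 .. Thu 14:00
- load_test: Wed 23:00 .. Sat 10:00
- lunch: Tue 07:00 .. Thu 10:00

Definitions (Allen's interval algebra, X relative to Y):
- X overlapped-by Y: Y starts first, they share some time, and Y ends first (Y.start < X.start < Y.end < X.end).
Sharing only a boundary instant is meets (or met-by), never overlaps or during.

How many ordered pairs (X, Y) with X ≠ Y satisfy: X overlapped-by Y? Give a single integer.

Checking all 72 ordered pairs for relation 'overlapped-by'; matching pairs in alphabetical order:
(build, design_review): build overlapped-by design_review ✓
(build, interview): build overlapped-by interview ✓
(build, lunch): build overlapped-by lunch ✓
(design_review, interview): design_review overlapped-by interview ✓
(load_test, build): load_test overlapped-by build ✓
(load_test, design_review): load_test overlapped-by design_review ✓
(load_test, lunch): load_test overlapped-by lunch ✓
(load_test, rehearsal): load_test overlapped-by rehearsal ✓
(load_test, soundcheck): load_test overlapped-by soundcheck ✓
(lunch, design_review): lunch overlapped-by design_review ✓
(lunch, interview): lunch overlapped-by interview ✓
(lunch, triage): lunch overlapped-by triage ✓
(rehearsal, design_review): rehearsal overlapped-by design_review ✓
(rehearsal, interview): rehearsal overlapped-by interview ✓
(rehearsal, lunch): rehearsal overlapped-by lunch ✓
(rehearsal, triage): rehearsal overlapped-by triage ✓
(reindex, design_review): reindex overlapped-by design_review ✓
(reindex, lunch): reindex overlapped-by lunch ✓
(soundcheck, build): soundcheck overlapped-by build ✓
(soundcheck, design_review): soundcheck overlapped-by design_review ✓
(soundcheck, interview): soundcheck overlapped-by interview ✓
(soundcheck, lunch): soundcheck overlapped-by lunch ✓
(soundcheck, rehearsal): soundcheck overlapped-by rehearsal ✓
Count: 23.

23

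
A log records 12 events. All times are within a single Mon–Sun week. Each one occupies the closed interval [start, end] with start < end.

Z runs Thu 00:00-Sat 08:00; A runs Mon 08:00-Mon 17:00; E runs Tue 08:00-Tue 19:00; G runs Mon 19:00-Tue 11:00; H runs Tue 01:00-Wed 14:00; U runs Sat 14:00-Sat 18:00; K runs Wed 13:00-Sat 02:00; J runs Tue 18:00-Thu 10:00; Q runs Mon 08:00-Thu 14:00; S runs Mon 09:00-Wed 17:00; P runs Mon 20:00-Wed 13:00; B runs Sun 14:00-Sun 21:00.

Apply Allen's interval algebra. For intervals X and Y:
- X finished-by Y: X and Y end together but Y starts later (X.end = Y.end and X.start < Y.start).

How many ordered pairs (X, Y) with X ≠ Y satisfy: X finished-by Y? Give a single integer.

Checking all 132 ordered pairs for relation 'finished-by'; matching pairs in alphabetical order:
No pair satisfies it.
Count: 0.

0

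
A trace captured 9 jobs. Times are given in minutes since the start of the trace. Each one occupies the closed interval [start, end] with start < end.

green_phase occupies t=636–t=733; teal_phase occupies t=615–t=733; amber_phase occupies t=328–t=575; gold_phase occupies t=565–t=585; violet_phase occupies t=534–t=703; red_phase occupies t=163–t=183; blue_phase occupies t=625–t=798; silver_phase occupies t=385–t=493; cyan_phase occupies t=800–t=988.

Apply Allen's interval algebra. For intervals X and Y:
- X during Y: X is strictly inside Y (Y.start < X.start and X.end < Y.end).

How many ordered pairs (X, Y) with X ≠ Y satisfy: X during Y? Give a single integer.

Checking all 72 ordered pairs for relation 'during'; matching pairs in alphabetical order:
(gold_phase, violet_phase): gold_phase during violet_phase ✓
(green_phase, blue_phase): green_phase during blue_phase ✓
(silver_phase, amber_phase): silver_phase during amber_phase ✓
Count: 3.

3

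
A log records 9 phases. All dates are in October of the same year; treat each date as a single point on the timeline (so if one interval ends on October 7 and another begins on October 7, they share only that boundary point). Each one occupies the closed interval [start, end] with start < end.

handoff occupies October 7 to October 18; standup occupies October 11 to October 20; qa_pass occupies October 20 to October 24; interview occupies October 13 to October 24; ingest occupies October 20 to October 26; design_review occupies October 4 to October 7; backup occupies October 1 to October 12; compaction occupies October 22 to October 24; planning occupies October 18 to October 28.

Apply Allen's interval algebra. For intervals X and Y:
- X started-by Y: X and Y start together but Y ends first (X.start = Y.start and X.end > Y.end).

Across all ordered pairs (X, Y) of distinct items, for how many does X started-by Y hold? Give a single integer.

Checking all 72 ordered pairs for relation 'started-by'; matching pairs in alphabetical order:
(ingest, qa_pass): ingest started-by qa_pass ✓
Count: 1.

1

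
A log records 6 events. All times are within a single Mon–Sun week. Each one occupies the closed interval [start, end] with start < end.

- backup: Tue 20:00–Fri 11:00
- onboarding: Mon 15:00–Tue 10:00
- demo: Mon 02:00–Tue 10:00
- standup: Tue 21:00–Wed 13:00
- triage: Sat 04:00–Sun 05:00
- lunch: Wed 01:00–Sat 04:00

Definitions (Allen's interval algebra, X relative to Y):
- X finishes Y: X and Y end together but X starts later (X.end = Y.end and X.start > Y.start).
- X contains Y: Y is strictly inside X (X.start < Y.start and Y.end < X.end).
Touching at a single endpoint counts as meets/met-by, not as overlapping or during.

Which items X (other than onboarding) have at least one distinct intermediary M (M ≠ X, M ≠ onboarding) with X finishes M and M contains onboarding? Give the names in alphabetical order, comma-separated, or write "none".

Target onboarding = [Mon 15:00, Tue 10:00].
Intermediaries M with M contains onboarding: none.
Union: none.

none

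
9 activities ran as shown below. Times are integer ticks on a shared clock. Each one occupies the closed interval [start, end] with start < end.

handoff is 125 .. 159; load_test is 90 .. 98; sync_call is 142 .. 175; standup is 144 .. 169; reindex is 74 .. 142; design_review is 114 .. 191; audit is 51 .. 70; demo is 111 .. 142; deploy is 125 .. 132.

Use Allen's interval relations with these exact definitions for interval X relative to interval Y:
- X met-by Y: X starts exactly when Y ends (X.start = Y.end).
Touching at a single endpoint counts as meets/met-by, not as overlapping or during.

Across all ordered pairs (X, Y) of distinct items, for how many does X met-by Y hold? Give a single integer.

2

Checking all 72 ordered pairs for relation 'met-by'; matching pairs in alphabetical order:
(sync_call, demo): sync_call met-by demo ✓
(sync_call, reindex): sync_call met-by reindex ✓
Count: 2.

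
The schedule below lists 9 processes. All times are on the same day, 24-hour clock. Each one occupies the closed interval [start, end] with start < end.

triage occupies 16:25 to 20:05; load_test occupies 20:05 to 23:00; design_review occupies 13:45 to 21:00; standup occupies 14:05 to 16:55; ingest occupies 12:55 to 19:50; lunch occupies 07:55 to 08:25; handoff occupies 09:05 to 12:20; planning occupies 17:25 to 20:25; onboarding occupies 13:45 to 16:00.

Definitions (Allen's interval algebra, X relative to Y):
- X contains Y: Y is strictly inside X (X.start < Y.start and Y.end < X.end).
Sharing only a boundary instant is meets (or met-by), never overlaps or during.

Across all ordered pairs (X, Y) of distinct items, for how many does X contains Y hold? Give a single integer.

Checking all 72 ordered pairs for relation 'contains'; matching pairs in alphabetical order:
(design_review, planning): design_review contains planning ✓
(design_review, standup): design_review contains standup ✓
(design_review, triage): design_review contains triage ✓
(ingest, onboarding): ingest contains onboarding ✓
(ingest, standup): ingest contains standup ✓
Count: 5.

5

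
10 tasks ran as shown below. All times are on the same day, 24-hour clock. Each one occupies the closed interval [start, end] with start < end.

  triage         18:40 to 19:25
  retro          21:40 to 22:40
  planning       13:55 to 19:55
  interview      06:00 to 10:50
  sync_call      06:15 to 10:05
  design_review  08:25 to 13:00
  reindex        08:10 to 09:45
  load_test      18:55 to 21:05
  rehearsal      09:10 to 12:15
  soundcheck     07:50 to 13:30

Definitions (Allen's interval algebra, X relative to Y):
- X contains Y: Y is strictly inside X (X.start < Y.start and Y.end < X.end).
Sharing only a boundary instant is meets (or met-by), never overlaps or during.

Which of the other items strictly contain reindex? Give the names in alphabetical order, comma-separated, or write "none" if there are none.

Target reindex = [08:10, 09:45].
design_review [08:25, 13:00] → overlapped-by → no.
interview [06:00, 10:50] → contains → yes.
load_test [18:55, 21:05] → after → no.
planning [13:55, 19:55] → after → no.
rehearsal [09:10, 12:15] → overlapped-by → no.
retro [21:40, 22:40] → after → no.
soundcheck [07:50, 13:30] → contains → yes.
sync_call [06:15, 10:05] → contains → yes.
triage [18:40, 19:25] → after → no.
Result: interview, soundcheck, sync_call.

interview, soundcheck, sync_call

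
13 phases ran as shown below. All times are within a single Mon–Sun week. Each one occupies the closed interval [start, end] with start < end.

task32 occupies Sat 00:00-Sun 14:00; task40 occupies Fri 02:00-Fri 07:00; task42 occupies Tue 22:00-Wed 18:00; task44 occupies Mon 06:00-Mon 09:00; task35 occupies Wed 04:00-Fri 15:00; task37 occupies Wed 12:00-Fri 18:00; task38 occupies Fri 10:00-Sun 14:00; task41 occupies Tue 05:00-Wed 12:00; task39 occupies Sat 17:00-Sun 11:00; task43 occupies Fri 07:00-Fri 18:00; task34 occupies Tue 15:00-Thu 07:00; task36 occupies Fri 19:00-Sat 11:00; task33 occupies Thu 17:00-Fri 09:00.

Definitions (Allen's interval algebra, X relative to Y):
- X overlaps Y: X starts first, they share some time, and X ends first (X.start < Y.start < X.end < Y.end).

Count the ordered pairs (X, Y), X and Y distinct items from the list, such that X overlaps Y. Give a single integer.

Checking all 156 ordered pairs for relation 'overlaps'; matching pairs in alphabetical order:
(task33, task43): task33 overlaps task43 ✓
(task34, task35): task34 overlaps task35 ✓
(task34, task37): task34 overlaps task37 ✓
(task35, task37): task35 overlaps task37 ✓
(task35, task38): task35 overlaps task38 ✓
(task35, task43): task35 overlaps task43 ✓
(task36, task32): task36 overlaps task32 ✓
(task37, task38): task37 overlaps task38 ✓
(task41, task34): task41 overlaps task34 ✓
(task41, task35): task41 overlaps task35 ✓
(task41, task42): task41 overlaps task42 ✓
(task42, task35): task42 overlaps task35 ✓
(task42, task37): task42 overlaps task37 ✓
(task43, task38): task43 overlaps task38 ✓
Count: 14.

14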